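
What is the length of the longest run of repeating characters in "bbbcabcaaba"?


Input: "bbbcabcaaba"
Scanning for longest run:
  Position 1 ('b'): continues run of 'b', length=2
  Position 2 ('b'): continues run of 'b', length=3
  Position 3 ('c'): new char, reset run to 1
  Position 4 ('a'): new char, reset run to 1
  Position 5 ('b'): new char, reset run to 1
  Position 6 ('c'): new char, reset run to 1
  Position 7 ('a'): new char, reset run to 1
  Position 8 ('a'): continues run of 'a', length=2
  Position 9 ('b'): new char, reset run to 1
  Position 10 ('a'): new char, reset run to 1
Longest run: 'b' with length 3

3


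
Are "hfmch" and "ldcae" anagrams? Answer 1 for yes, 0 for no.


Strings: "hfmch", "ldcae"
Sorted first:  cfhhm
Sorted second: acdel
Differ at position 0: 'c' vs 'a' => not anagrams

0


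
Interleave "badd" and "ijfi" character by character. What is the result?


Interleaving "badd" and "ijfi":
  Position 0: 'b' from first, 'i' from second => "bi"
  Position 1: 'a' from first, 'j' from second => "aj"
  Position 2: 'd' from first, 'f' from second => "df"
  Position 3: 'd' from first, 'i' from second => "di"
Result: biajdfdi

biajdfdi


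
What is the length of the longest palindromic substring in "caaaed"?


Input: "caaaed"
Checking substrings for palindromes:
  [1:4] "aaa" (len 3) => palindrome
  [1:3] "aa" (len 2) => palindrome
  [2:4] "aa" (len 2) => palindrome
Longest palindromic substring: "aaa" with length 3

3


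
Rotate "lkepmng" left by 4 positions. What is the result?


Input: "lkepmng", rotate left by 4
First 4 characters: "lkep"
Remaining characters: "mng"
Concatenate remaining + first: "mng" + "lkep" = "mnglkep"

mnglkep


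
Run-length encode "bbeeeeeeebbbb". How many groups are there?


Input: bbeeeeeeebbbb
Scanning for consecutive runs:
  Group 1: 'b' x 2 (positions 0-1)
  Group 2: 'e' x 7 (positions 2-8)
  Group 3: 'b' x 4 (positions 9-12)
Total groups: 3

3


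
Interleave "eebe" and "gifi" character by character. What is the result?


Interleaving "eebe" and "gifi":
  Position 0: 'e' from first, 'g' from second => "eg"
  Position 1: 'e' from first, 'i' from second => "ei"
  Position 2: 'b' from first, 'f' from second => "bf"
  Position 3: 'e' from first, 'i' from second => "ei"
Result: egeibfei

egeibfei


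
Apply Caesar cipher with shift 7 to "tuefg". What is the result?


Caesar cipher: shift "tuefg" by 7
  't' (pos 19) + 7 = pos 0 = 'a'
  'u' (pos 20) + 7 = pos 1 = 'b'
  'e' (pos 4) + 7 = pos 11 = 'l'
  'f' (pos 5) + 7 = pos 12 = 'm'
  'g' (pos 6) + 7 = pos 13 = 'n'
Result: ablmn

ablmn


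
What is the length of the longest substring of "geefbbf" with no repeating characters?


Input: "geefbbf"
Sliding window (track last position of each char):
  Position 0 ('g'): window [0,0] length 1 -- new best
  Position 1 ('e'): window [0,1] length 2 -- new best
  Position 2 ('e'): repeat (last at 1), move window start to 2
  Position 2 ('e'): window [2,2] length 1
  Position 3 ('f'): window [2,3] length 2
  Position 4 ('b'): window [2,4] length 3 -- new best
  Position 5 ('b'): repeat (last at 4), move window start to 5
  Position 5 ('b'): window [5,5] length 1
  Position 6 ('f'): window [5,6] length 2
Longest substring with no repeats: "efb" with length 3

3


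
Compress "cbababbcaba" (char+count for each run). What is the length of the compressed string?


Input: cbababbcaba
Runs:
  'c' x 1 => "c1"
  'b' x 1 => "b1"
  'a' x 1 => "a1"
  'b' x 1 => "b1"
  'a' x 1 => "a1"
  'b' x 2 => "b2"
  'c' x 1 => "c1"
  'a' x 1 => "a1"
  'b' x 1 => "b1"
  'a' x 1 => "a1"
Compressed: "c1b1a1b1a1b2c1a1b1a1"
Compressed length: 20

20


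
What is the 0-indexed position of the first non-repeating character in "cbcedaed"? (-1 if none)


Input: cbcedaed
Character frequencies:
  'a': 1
  'b': 1
  'c': 2
  'd': 2
  'e': 2
Scanning left to right for freq == 1:
  Position 0 ('c'): freq=2, skip
  Position 1 ('b'): unique! => answer = 1

1


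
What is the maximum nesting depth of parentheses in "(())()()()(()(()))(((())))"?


Input: "(())()()()(()(()))(((())))"
Tracking depth:
  Position 0 '(': depth becomes 1
  Position 1 '(': depth becomes 2
  Position 2 ')': depth becomes 1
  Position 3 ')': depth becomes 0
  Position 4 '(': depth becomes 1
  Position 5 ')': depth becomes 0
  Position 6 '(': depth becomes 1
  Position 7 ')': depth becomes 0
  Position 8 '(': depth becomes 1
  Position 9 ')': depth becomes 0
  Position 10 '(': depth becomes 1
  Position 11 '(': depth becomes 2
  Position 12 ')': depth becomes 1
  Position 13 '(': depth becomes 2
  Position 14 '(': depth becomes 3
  Position 15 ')': depth becomes 2
  Position 16 ')': depth becomes 1
  Position 17 ')': depth becomes 0
  Position 18 '(': depth becomes 1
  Position 19 '(': depth becomes 2
  Position 20 '(': depth becomes 3
  Position 21 '(': depth becomes 4
  Position 22 ')': depth becomes 3
  Position 23 ')': depth becomes 2
  Position 24 ')': depth becomes 1
  Position 25 ')': depth becomes 0
Maximum depth reached: 4

4


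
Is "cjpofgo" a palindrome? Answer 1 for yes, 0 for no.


Input: cjpofgo
Reversed: ogfopjc
  Compare pos 0 ('c') with pos 6 ('o'): MISMATCH
  Compare pos 1 ('j') with pos 5 ('g'): MISMATCH
  Compare pos 2 ('p') with pos 4 ('f'): MISMATCH
Result: not a palindrome

0


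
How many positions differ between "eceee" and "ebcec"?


Comparing "eceee" and "ebcec" position by position:
  Position 0: 'e' vs 'e' => same
  Position 1: 'c' vs 'b' => DIFFER
  Position 2: 'e' vs 'c' => DIFFER
  Position 3: 'e' vs 'e' => same
  Position 4: 'e' vs 'c' => DIFFER
Positions that differ: 3

3


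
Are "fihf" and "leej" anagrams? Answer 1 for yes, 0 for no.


Strings: "fihf", "leej"
Sorted first:  ffhi
Sorted second: eejl
Differ at position 0: 'f' vs 'e' => not anagrams

0


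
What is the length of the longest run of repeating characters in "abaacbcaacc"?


Input: "abaacbcaacc"
Scanning for longest run:
  Position 1 ('b'): new char, reset run to 1
  Position 2 ('a'): new char, reset run to 1
  Position 3 ('a'): continues run of 'a', length=2
  Position 4 ('c'): new char, reset run to 1
  Position 5 ('b'): new char, reset run to 1
  Position 6 ('c'): new char, reset run to 1
  Position 7 ('a'): new char, reset run to 1
  Position 8 ('a'): continues run of 'a', length=2
  Position 9 ('c'): new char, reset run to 1
  Position 10 ('c'): continues run of 'c', length=2
Longest run: 'a' with length 2

2


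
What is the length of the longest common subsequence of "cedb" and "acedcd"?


LCS of "cedb" and "acedcd"
DP table:
           a    c    e    d    c    d
      0    0    0    0    0    0    0
  c   0    0    1    1    1    1    1
  e   0    0    1    2    2    2    2
  d   0    0    1    2    3    3    3
  b   0    0    1    2    3    3    3
LCS length = dp[4][6] = 3

3


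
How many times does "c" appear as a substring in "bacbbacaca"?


Searching for "c" in "bacbbacaca"
Scanning each position:
  Position 0: "b" => no
  Position 1: "a" => no
  Position 2: "c" => MATCH
  Position 3: "b" => no
  Position 4: "b" => no
  Position 5: "a" => no
  Position 6: "c" => MATCH
  Position 7: "a" => no
  Position 8: "c" => MATCH
  Position 9: "a" => no
Total occurrences: 3

3


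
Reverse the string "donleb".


Input: donleb
Reading characters right to left:
  Position 5: 'b'
  Position 4: 'e'
  Position 3: 'l'
  Position 2: 'n'
  Position 1: 'o'
  Position 0: 'd'
Reversed: belnod

belnod


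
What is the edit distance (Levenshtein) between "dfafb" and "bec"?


Computing edit distance: "dfafb" -> "bec"
DP table:
           b    e    c
      0    1    2    3
  d   1    1    2    3
  f   2    2    2    3
  a   3    3    3    3
  f   4    4    4    4
  b   5    4    5    5
Edit distance = dp[5][3] = 5

5


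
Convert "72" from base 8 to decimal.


Input: "72" in base 8
Positional expansion:
  Digit '7' (value 7) x 8^1 = 56
  Digit '2' (value 2) x 8^0 = 2
Sum = 58

58


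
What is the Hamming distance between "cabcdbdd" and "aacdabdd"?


Comparing "cabcdbdd" and "aacdabdd" position by position:
  Position 0: 'c' vs 'a' => differ
  Position 1: 'a' vs 'a' => same
  Position 2: 'b' vs 'c' => differ
  Position 3: 'c' vs 'd' => differ
  Position 4: 'd' vs 'a' => differ
  Position 5: 'b' vs 'b' => same
  Position 6: 'd' vs 'd' => same
  Position 7: 'd' vs 'd' => same
Total differences (Hamming distance): 4

4


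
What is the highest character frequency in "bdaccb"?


Input: bdaccb
Character counts:
  'a': 1
  'b': 2
  'c': 2
  'd': 1
Maximum frequency: 2

2


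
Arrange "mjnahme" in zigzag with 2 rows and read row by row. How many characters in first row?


Zigzag "mjnahme" into 2 rows:
Placing characters:
  'm' => row 0
  'j' => row 1
  'n' => row 0
  'a' => row 1
  'h' => row 0
  'm' => row 1
  'e' => row 0
Rows:
  Row 0: "mnhe"
  Row 1: "jam"
First row length: 4

4


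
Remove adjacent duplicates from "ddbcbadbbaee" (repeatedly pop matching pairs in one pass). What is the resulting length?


Input: ddbcbadbbaee
Stack-based adjacent duplicate removal:
  Read 'd': push. Stack: d
  Read 'd': matches stack top 'd' => pop. Stack: (empty)
  Read 'b': push. Stack: b
  Read 'c': push. Stack: bc
  Read 'b': push. Stack: bcb
  Read 'a': push. Stack: bcba
  Read 'd': push. Stack: bcbad
  Read 'b': push. Stack: bcbadb
  Read 'b': matches stack top 'b' => pop. Stack: bcbad
  Read 'a': push. Stack: bcbada
  Read 'e': push. Stack: bcbadae
  Read 'e': matches stack top 'e' => pop. Stack: bcbada
Final stack: "bcbada" (length 6)

6


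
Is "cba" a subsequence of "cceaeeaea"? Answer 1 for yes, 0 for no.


Check if "cba" is a subsequence of "cceaeeaea"
Greedy scan:
  Position 0 ('c'): matches sub[0] = 'c'
  Position 1 ('c'): no match needed
  Position 2 ('e'): no match needed
  Position 3 ('a'): no match needed
  Position 4 ('e'): no match needed
  Position 5 ('e'): no match needed
  Position 6 ('a'): no match needed
  Position 7 ('e'): no match needed
  Position 8 ('a'): no match needed
Only matched 1/3 characters => not a subsequence

0


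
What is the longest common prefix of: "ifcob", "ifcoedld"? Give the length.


Words: ifcob, ifcoedld
  Position 0: all 'i' => match
  Position 1: all 'f' => match
  Position 2: all 'c' => match
  Position 3: all 'o' => match
  Position 4: ('b', 'e') => mismatch, stop
LCP = "ifco" (length 4)

4


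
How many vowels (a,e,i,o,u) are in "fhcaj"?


Input: fhcaj
Checking each character:
  'f' at position 0: consonant
  'h' at position 1: consonant
  'c' at position 2: consonant
  'a' at position 3: vowel (running total: 1)
  'j' at position 4: consonant
Total vowels: 1

1


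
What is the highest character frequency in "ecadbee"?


Input: ecadbee
Character counts:
  'a': 1
  'b': 1
  'c': 1
  'd': 1
  'e': 3
Maximum frequency: 3

3


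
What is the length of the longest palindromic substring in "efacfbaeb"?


Input: "efacfbaeb"
Checking substrings for palindromes:
  No multi-char palindromic substrings found
Longest palindromic substring: "e" with length 1

1


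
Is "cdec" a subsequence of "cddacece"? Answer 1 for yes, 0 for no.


Check if "cdec" is a subsequence of "cddacece"
Greedy scan:
  Position 0 ('c'): matches sub[0] = 'c'
  Position 1 ('d'): matches sub[1] = 'd'
  Position 2 ('d'): no match needed
  Position 3 ('a'): no match needed
  Position 4 ('c'): no match needed
  Position 5 ('e'): matches sub[2] = 'e'
  Position 6 ('c'): matches sub[3] = 'c'
  Position 7 ('e'): no match needed
All 4 characters matched => is a subsequence

1


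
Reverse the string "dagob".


Input: dagob
Reading characters right to left:
  Position 4: 'b'
  Position 3: 'o'
  Position 2: 'g'
  Position 1: 'a'
  Position 0: 'd'
Reversed: bogad

bogad


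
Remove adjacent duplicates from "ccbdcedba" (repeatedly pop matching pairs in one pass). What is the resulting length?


Input: ccbdcedba
Stack-based adjacent duplicate removal:
  Read 'c': push. Stack: c
  Read 'c': matches stack top 'c' => pop. Stack: (empty)
  Read 'b': push. Stack: b
  Read 'd': push. Stack: bd
  Read 'c': push. Stack: bdc
  Read 'e': push. Stack: bdce
  Read 'd': push. Stack: bdced
  Read 'b': push. Stack: bdcedb
  Read 'a': push. Stack: bdcedba
Final stack: "bdcedba" (length 7)

7


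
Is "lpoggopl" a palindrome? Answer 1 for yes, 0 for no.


Input: lpoggopl
Reversed: lpoggopl
  Compare pos 0 ('l') with pos 7 ('l'): match
  Compare pos 1 ('p') with pos 6 ('p'): match
  Compare pos 2 ('o') with pos 5 ('o'): match
  Compare pos 3 ('g') with pos 4 ('g'): match
Result: palindrome

1


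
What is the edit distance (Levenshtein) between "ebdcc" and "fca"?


Computing edit distance: "ebdcc" -> "fca"
DP table:
           f    c    a
      0    1    2    3
  e   1    1    2    3
  b   2    2    2    3
  d   3    3    3    3
  c   4    4    3    4
  c   5    5    4    4
Edit distance = dp[5][3] = 4

4


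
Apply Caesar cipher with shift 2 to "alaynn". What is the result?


Caesar cipher: shift "alaynn" by 2
  'a' (pos 0) + 2 = pos 2 = 'c'
  'l' (pos 11) + 2 = pos 13 = 'n'
  'a' (pos 0) + 2 = pos 2 = 'c'
  'y' (pos 24) + 2 = pos 0 = 'a'
  'n' (pos 13) + 2 = pos 15 = 'p'
  'n' (pos 13) + 2 = pos 15 = 'p'
Result: cncapp

cncapp


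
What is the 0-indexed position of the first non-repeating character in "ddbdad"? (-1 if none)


Input: ddbdad
Character frequencies:
  'a': 1
  'b': 1
  'd': 4
Scanning left to right for freq == 1:
  Position 0 ('d'): freq=4, skip
  Position 1 ('d'): freq=4, skip
  Position 2 ('b'): unique! => answer = 2

2


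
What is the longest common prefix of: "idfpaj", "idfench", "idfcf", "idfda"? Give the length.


Words: idfpaj, idfench, idfcf, idfda
  Position 0: all 'i' => match
  Position 1: all 'd' => match
  Position 2: all 'f' => match
  Position 3: ('p', 'e', 'c', 'd') => mismatch, stop
LCP = "idf" (length 3)

3


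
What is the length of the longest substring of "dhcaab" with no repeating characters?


Input: "dhcaab"
Sliding window (track last position of each char):
  Position 0 ('d'): window [0,0] length 1 -- new best
  Position 1 ('h'): window [0,1] length 2 -- new best
  Position 2 ('c'): window [0,2] length 3 -- new best
  Position 3 ('a'): window [0,3] length 4 -- new best
  Position 4 ('a'): repeat (last at 3), move window start to 4
  Position 4 ('a'): window [4,4] length 1
  Position 5 ('b'): window [4,5] length 2
Longest substring with no repeats: "dhca" with length 4

4


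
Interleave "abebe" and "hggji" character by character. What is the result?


Interleaving "abebe" and "hggji":
  Position 0: 'a' from first, 'h' from second => "ah"
  Position 1: 'b' from first, 'g' from second => "bg"
  Position 2: 'e' from first, 'g' from second => "eg"
  Position 3: 'b' from first, 'j' from second => "bj"
  Position 4: 'e' from first, 'i' from second => "ei"
Result: ahbgegbjei

ahbgegbjei


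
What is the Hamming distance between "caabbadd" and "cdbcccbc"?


Comparing "caabbadd" and "cdbcccbc" position by position:
  Position 0: 'c' vs 'c' => same
  Position 1: 'a' vs 'd' => differ
  Position 2: 'a' vs 'b' => differ
  Position 3: 'b' vs 'c' => differ
  Position 4: 'b' vs 'c' => differ
  Position 5: 'a' vs 'c' => differ
  Position 6: 'd' vs 'b' => differ
  Position 7: 'd' vs 'c' => differ
Total differences (Hamming distance): 7

7


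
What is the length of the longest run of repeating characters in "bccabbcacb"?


Input: "bccabbcacb"
Scanning for longest run:
  Position 1 ('c'): new char, reset run to 1
  Position 2 ('c'): continues run of 'c', length=2
  Position 3 ('a'): new char, reset run to 1
  Position 4 ('b'): new char, reset run to 1
  Position 5 ('b'): continues run of 'b', length=2
  Position 6 ('c'): new char, reset run to 1
  Position 7 ('a'): new char, reset run to 1
  Position 8 ('c'): new char, reset run to 1
  Position 9 ('b'): new char, reset run to 1
Longest run: 'c' with length 2

2


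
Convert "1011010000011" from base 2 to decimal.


Input: "1011010000011" in base 2
Positional expansion:
  Digit '1' (value 1) x 2^12 = 4096
  Digit '0' (value 0) x 2^11 = 0
  Digit '1' (value 1) x 2^10 = 1024
  Digit '1' (value 1) x 2^9 = 512
  Digit '0' (value 0) x 2^8 = 0
  Digit '1' (value 1) x 2^7 = 128
  Digit '0' (value 0) x 2^6 = 0
  Digit '0' (value 0) x 2^5 = 0
  Digit '0' (value 0) x 2^4 = 0
  Digit '0' (value 0) x 2^3 = 0
  Digit '0' (value 0) x 2^2 = 0
  Digit '1' (value 1) x 2^1 = 2
  Digit '1' (value 1) x 2^0 = 1
Sum = 5763

5763


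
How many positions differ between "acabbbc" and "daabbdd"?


Comparing "acabbbc" and "daabbdd" position by position:
  Position 0: 'a' vs 'd' => DIFFER
  Position 1: 'c' vs 'a' => DIFFER
  Position 2: 'a' vs 'a' => same
  Position 3: 'b' vs 'b' => same
  Position 4: 'b' vs 'b' => same
  Position 5: 'b' vs 'd' => DIFFER
  Position 6: 'c' vs 'd' => DIFFER
Positions that differ: 4

4


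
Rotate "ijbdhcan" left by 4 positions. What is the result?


Input: "ijbdhcan", rotate left by 4
First 4 characters: "ijbd"
Remaining characters: "hcan"
Concatenate remaining + first: "hcan" + "ijbd" = "hcanijbd"

hcanijbd


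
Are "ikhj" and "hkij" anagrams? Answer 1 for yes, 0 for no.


Strings: "ikhj", "hkij"
Sorted first:  hijk
Sorted second: hijk
Sorted forms match => anagrams

1


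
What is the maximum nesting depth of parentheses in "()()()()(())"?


Input: "()()()()(())"
Tracking depth:
  Position 0 '(': depth becomes 1
  Position 1 ')': depth becomes 0
  Position 2 '(': depth becomes 1
  Position 3 ')': depth becomes 0
  Position 4 '(': depth becomes 1
  Position 5 ')': depth becomes 0
  Position 6 '(': depth becomes 1
  Position 7 ')': depth becomes 0
  Position 8 '(': depth becomes 1
  Position 9 '(': depth becomes 2
  Position 10 ')': depth becomes 1
  Position 11 ')': depth becomes 0
Maximum depth reached: 2

2


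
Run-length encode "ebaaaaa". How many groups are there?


Input: ebaaaaa
Scanning for consecutive runs:
  Group 1: 'e' x 1 (positions 0-0)
  Group 2: 'b' x 1 (positions 1-1)
  Group 3: 'a' x 5 (positions 2-6)
Total groups: 3

3


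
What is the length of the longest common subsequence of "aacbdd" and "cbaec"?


LCS of "aacbdd" and "cbaec"
DP table:
           c    b    a    e    c
      0    0    0    0    0    0
  a   0    0    0    1    1    1
  a   0    0    0    1    1    1
  c   0    1    1    1    1    2
  b   0    1    2    2    2    2
  d   0    1    2    2    2    2
  d   0    1    2    2    2    2
LCS length = dp[6][5] = 2

2


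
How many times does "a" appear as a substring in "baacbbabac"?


Searching for "a" in "baacbbabac"
Scanning each position:
  Position 0: "b" => no
  Position 1: "a" => MATCH
  Position 2: "a" => MATCH
  Position 3: "c" => no
  Position 4: "b" => no
  Position 5: "b" => no
  Position 6: "a" => MATCH
  Position 7: "b" => no
  Position 8: "a" => MATCH
  Position 9: "c" => no
Total occurrences: 4

4


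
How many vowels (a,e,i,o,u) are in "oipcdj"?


Input: oipcdj
Checking each character:
  'o' at position 0: vowel (running total: 1)
  'i' at position 1: vowel (running total: 2)
  'p' at position 2: consonant
  'c' at position 3: consonant
  'd' at position 4: consonant
  'j' at position 5: consonant
Total vowels: 2

2


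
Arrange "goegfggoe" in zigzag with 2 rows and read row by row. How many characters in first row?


Zigzag "goegfggoe" into 2 rows:
Placing characters:
  'g' => row 0
  'o' => row 1
  'e' => row 0
  'g' => row 1
  'f' => row 0
  'g' => row 1
  'g' => row 0
  'o' => row 1
  'e' => row 0
Rows:
  Row 0: "gefge"
  Row 1: "oggo"
First row length: 5

5


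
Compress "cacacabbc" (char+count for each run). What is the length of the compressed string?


Input: cacacabbc
Runs:
  'c' x 1 => "c1"
  'a' x 1 => "a1"
  'c' x 1 => "c1"
  'a' x 1 => "a1"
  'c' x 1 => "c1"
  'a' x 1 => "a1"
  'b' x 2 => "b2"
  'c' x 1 => "c1"
Compressed: "c1a1c1a1c1a1b2c1"
Compressed length: 16

16


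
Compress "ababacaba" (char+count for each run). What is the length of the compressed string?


Input: ababacaba
Runs:
  'a' x 1 => "a1"
  'b' x 1 => "b1"
  'a' x 1 => "a1"
  'b' x 1 => "b1"
  'a' x 1 => "a1"
  'c' x 1 => "c1"
  'a' x 1 => "a1"
  'b' x 1 => "b1"
  'a' x 1 => "a1"
Compressed: "a1b1a1b1a1c1a1b1a1"
Compressed length: 18

18


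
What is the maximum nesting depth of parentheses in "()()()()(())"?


Input: "()()()()(())"
Tracking depth:
  Position 0 '(': depth becomes 1
  Position 1 ')': depth becomes 0
  Position 2 '(': depth becomes 1
  Position 3 ')': depth becomes 0
  Position 4 '(': depth becomes 1
  Position 5 ')': depth becomes 0
  Position 6 '(': depth becomes 1
  Position 7 ')': depth becomes 0
  Position 8 '(': depth becomes 1
  Position 9 '(': depth becomes 2
  Position 10 ')': depth becomes 1
  Position 11 ')': depth becomes 0
Maximum depth reached: 2

2


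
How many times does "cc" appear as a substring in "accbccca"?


Searching for "cc" in "accbccca"
Scanning each position:
  Position 0: "ac" => no
  Position 1: "cc" => MATCH
  Position 2: "cb" => no
  Position 3: "bc" => no
  Position 4: "cc" => MATCH
  Position 5: "cc" => MATCH
  Position 6: "ca" => no
Total occurrences: 3

3


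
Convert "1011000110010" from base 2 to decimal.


Input: "1011000110010" in base 2
Positional expansion:
  Digit '1' (value 1) x 2^12 = 4096
  Digit '0' (value 0) x 2^11 = 0
  Digit '1' (value 1) x 2^10 = 1024
  Digit '1' (value 1) x 2^9 = 512
  Digit '0' (value 0) x 2^8 = 0
  Digit '0' (value 0) x 2^7 = 0
  Digit '0' (value 0) x 2^6 = 0
  Digit '1' (value 1) x 2^5 = 32
  Digit '1' (value 1) x 2^4 = 16
  Digit '0' (value 0) x 2^3 = 0
  Digit '0' (value 0) x 2^2 = 0
  Digit '1' (value 1) x 2^1 = 2
  Digit '0' (value 0) x 2^0 = 0
Sum = 5682

5682


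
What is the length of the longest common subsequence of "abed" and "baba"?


LCS of "abed" and "baba"
DP table:
           b    a    b    a
      0    0    0    0    0
  a   0    0    1    1    1
  b   0    1    1    2    2
  e   0    1    1    2    2
  d   0    1    1    2    2
LCS length = dp[4][4] = 2

2


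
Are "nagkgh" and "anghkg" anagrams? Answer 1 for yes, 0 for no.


Strings: "nagkgh", "anghkg"
Sorted first:  agghkn
Sorted second: agghkn
Sorted forms match => anagrams

1


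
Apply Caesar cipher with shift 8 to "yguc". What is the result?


Caesar cipher: shift "yguc" by 8
  'y' (pos 24) + 8 = pos 6 = 'g'
  'g' (pos 6) + 8 = pos 14 = 'o'
  'u' (pos 20) + 8 = pos 2 = 'c'
  'c' (pos 2) + 8 = pos 10 = 'k'
Result: gock

gock


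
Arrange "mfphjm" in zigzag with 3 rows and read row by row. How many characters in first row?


Zigzag "mfphjm" into 3 rows:
Placing characters:
  'm' => row 0
  'f' => row 1
  'p' => row 2
  'h' => row 1
  'j' => row 0
  'm' => row 1
Rows:
  Row 0: "mj"
  Row 1: "fhm"
  Row 2: "p"
First row length: 2

2


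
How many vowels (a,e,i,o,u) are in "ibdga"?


Input: ibdga
Checking each character:
  'i' at position 0: vowel (running total: 1)
  'b' at position 1: consonant
  'd' at position 2: consonant
  'g' at position 3: consonant
  'a' at position 4: vowel (running total: 2)
Total vowels: 2

2


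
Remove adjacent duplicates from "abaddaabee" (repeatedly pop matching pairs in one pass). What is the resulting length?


Input: abaddaabee
Stack-based adjacent duplicate removal:
  Read 'a': push. Stack: a
  Read 'b': push. Stack: ab
  Read 'a': push. Stack: aba
  Read 'd': push. Stack: abad
  Read 'd': matches stack top 'd' => pop. Stack: aba
  Read 'a': matches stack top 'a' => pop. Stack: ab
  Read 'a': push. Stack: aba
  Read 'b': push. Stack: abab
  Read 'e': push. Stack: ababe
  Read 'e': matches stack top 'e' => pop. Stack: abab
Final stack: "abab" (length 4)

4


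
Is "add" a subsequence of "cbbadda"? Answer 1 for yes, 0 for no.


Check if "add" is a subsequence of "cbbadda"
Greedy scan:
  Position 0 ('c'): no match needed
  Position 1 ('b'): no match needed
  Position 2 ('b'): no match needed
  Position 3 ('a'): matches sub[0] = 'a'
  Position 4 ('d'): matches sub[1] = 'd'
  Position 5 ('d'): matches sub[2] = 'd'
  Position 6 ('a'): no match needed
All 3 characters matched => is a subsequence

1


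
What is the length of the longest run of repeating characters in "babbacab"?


Input: "babbacab"
Scanning for longest run:
  Position 1 ('a'): new char, reset run to 1
  Position 2 ('b'): new char, reset run to 1
  Position 3 ('b'): continues run of 'b', length=2
  Position 4 ('a'): new char, reset run to 1
  Position 5 ('c'): new char, reset run to 1
  Position 6 ('a'): new char, reset run to 1
  Position 7 ('b'): new char, reset run to 1
Longest run: 'b' with length 2

2


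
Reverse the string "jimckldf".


Input: jimckldf
Reading characters right to left:
  Position 7: 'f'
  Position 6: 'd'
  Position 5: 'l'
  Position 4: 'k'
  Position 3: 'c'
  Position 2: 'm'
  Position 1: 'i'
  Position 0: 'j'
Reversed: fdlkcmij

fdlkcmij


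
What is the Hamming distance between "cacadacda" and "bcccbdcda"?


Comparing "cacadacda" and "bcccbdcda" position by position:
  Position 0: 'c' vs 'b' => differ
  Position 1: 'a' vs 'c' => differ
  Position 2: 'c' vs 'c' => same
  Position 3: 'a' vs 'c' => differ
  Position 4: 'd' vs 'b' => differ
  Position 5: 'a' vs 'd' => differ
  Position 6: 'c' vs 'c' => same
  Position 7: 'd' vs 'd' => same
  Position 8: 'a' vs 'a' => same
Total differences (Hamming distance): 5

5


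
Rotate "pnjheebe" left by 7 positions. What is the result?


Input: "pnjheebe", rotate left by 7
First 7 characters: "pnjheeb"
Remaining characters: "e"
Concatenate remaining + first: "e" + "pnjheeb" = "epnjheeb"

epnjheeb


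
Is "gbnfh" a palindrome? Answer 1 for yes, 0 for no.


Input: gbnfh
Reversed: hfnbg
  Compare pos 0 ('g') with pos 4 ('h'): MISMATCH
  Compare pos 1 ('b') with pos 3 ('f'): MISMATCH
Result: not a palindrome

0


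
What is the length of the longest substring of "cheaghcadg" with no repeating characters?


Input: "cheaghcadg"
Sliding window (track last position of each char):
  Position 0 ('c'): window [0,0] length 1 -- new best
  Position 1 ('h'): window [0,1] length 2 -- new best
  Position 2 ('e'): window [0,2] length 3 -- new best
  Position 3 ('a'): window [0,3] length 4 -- new best
  Position 4 ('g'): window [0,4] length 5 -- new best
  Position 5 ('h'): repeat (last at 1), move window start to 2
  Position 5 ('h'): window [2,5] length 4
  Position 6 ('c'): window [2,6] length 5
  Position 7 ('a'): repeat (last at 3), move window start to 4
  Position 7 ('a'): window [4,7] length 4
  Position 8 ('d'): window [4,8] length 5
  Position 9 ('g'): repeat (last at 4), move window start to 5
  Position 9 ('g'): window [5,9] length 5
Longest substring with no repeats: "cheag" with length 5

5


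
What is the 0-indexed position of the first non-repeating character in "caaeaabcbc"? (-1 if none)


Input: caaeaabcbc
Character frequencies:
  'a': 4
  'b': 2
  'c': 3
  'e': 1
Scanning left to right for freq == 1:
  Position 0 ('c'): freq=3, skip
  Position 1 ('a'): freq=4, skip
  Position 2 ('a'): freq=4, skip
  Position 3 ('e'): unique! => answer = 3

3


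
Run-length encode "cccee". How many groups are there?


Input: cccee
Scanning for consecutive runs:
  Group 1: 'c' x 3 (positions 0-2)
  Group 2: 'e' x 2 (positions 3-4)
Total groups: 2

2


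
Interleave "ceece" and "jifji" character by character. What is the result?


Interleaving "ceece" and "jifji":
  Position 0: 'c' from first, 'j' from second => "cj"
  Position 1: 'e' from first, 'i' from second => "ei"
  Position 2: 'e' from first, 'f' from second => "ef"
  Position 3: 'c' from first, 'j' from second => "cj"
  Position 4: 'e' from first, 'i' from second => "ei"
Result: cjeiefcjei

cjeiefcjei


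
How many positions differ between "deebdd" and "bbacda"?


Comparing "deebdd" and "bbacda" position by position:
  Position 0: 'd' vs 'b' => DIFFER
  Position 1: 'e' vs 'b' => DIFFER
  Position 2: 'e' vs 'a' => DIFFER
  Position 3: 'b' vs 'c' => DIFFER
  Position 4: 'd' vs 'd' => same
  Position 5: 'd' vs 'a' => DIFFER
Positions that differ: 5

5


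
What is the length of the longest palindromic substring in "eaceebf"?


Input: "eaceebf"
Checking substrings for palindromes:
  [3:5] "ee" (len 2) => palindrome
Longest palindromic substring: "ee" with length 2

2


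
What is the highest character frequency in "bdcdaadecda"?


Input: bdcdaadecda
Character counts:
  'a': 3
  'b': 1
  'c': 2
  'd': 4
  'e': 1
Maximum frequency: 4

4


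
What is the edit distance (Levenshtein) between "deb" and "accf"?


Computing edit distance: "deb" -> "accf"
DP table:
           a    c    c    f
      0    1    2    3    4
  d   1    1    2    3    4
  e   2    2    2    3    4
  b   3    3    3    3    4
Edit distance = dp[3][4] = 4

4


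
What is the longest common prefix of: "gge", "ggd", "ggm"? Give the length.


Words: gge, ggd, ggm
  Position 0: all 'g' => match
  Position 1: all 'g' => match
  Position 2: ('e', 'd', 'm') => mismatch, stop
LCP = "gg" (length 2)

2


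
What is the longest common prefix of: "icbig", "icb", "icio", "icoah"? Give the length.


Words: icbig, icb, icio, icoah
  Position 0: all 'i' => match
  Position 1: all 'c' => match
  Position 2: ('b', 'b', 'i', 'o') => mismatch, stop
LCP = "ic" (length 2)

2


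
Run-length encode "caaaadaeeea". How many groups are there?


Input: caaaadaeeea
Scanning for consecutive runs:
  Group 1: 'c' x 1 (positions 0-0)
  Group 2: 'a' x 4 (positions 1-4)
  Group 3: 'd' x 1 (positions 5-5)
  Group 4: 'a' x 1 (positions 6-6)
  Group 5: 'e' x 3 (positions 7-9)
  Group 6: 'a' x 1 (positions 10-10)
Total groups: 6

6


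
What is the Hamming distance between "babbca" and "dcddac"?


Comparing "babbca" and "dcddac" position by position:
  Position 0: 'b' vs 'd' => differ
  Position 1: 'a' vs 'c' => differ
  Position 2: 'b' vs 'd' => differ
  Position 3: 'b' vs 'd' => differ
  Position 4: 'c' vs 'a' => differ
  Position 5: 'a' vs 'c' => differ
Total differences (Hamming distance): 6

6


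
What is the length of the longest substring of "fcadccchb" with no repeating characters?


Input: "fcadccchb"
Sliding window (track last position of each char):
  Position 0 ('f'): window [0,0] length 1 -- new best
  Position 1 ('c'): window [0,1] length 2 -- new best
  Position 2 ('a'): window [0,2] length 3 -- new best
  Position 3 ('d'): window [0,3] length 4 -- new best
  Position 4 ('c'): repeat (last at 1), move window start to 2
  Position 4 ('c'): window [2,4] length 3
  Position 5 ('c'): repeat (last at 4), move window start to 5
  Position 5 ('c'): window [5,5] length 1
  Position 6 ('c'): repeat (last at 5), move window start to 6
  Position 6 ('c'): window [6,6] length 1
  Position 7 ('h'): window [6,7] length 2
  Position 8 ('b'): window [6,8] length 3
Longest substring with no repeats: "fcad" with length 4

4


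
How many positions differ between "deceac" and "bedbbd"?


Comparing "deceac" and "bedbbd" position by position:
  Position 0: 'd' vs 'b' => DIFFER
  Position 1: 'e' vs 'e' => same
  Position 2: 'c' vs 'd' => DIFFER
  Position 3: 'e' vs 'b' => DIFFER
  Position 4: 'a' vs 'b' => DIFFER
  Position 5: 'c' vs 'd' => DIFFER
Positions that differ: 5

5


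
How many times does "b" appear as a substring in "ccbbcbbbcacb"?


Searching for "b" in "ccbbcbbbcacb"
Scanning each position:
  Position 0: "c" => no
  Position 1: "c" => no
  Position 2: "b" => MATCH
  Position 3: "b" => MATCH
  Position 4: "c" => no
  Position 5: "b" => MATCH
  Position 6: "b" => MATCH
  Position 7: "b" => MATCH
  Position 8: "c" => no
  Position 9: "a" => no
  Position 10: "c" => no
  Position 11: "b" => MATCH
Total occurrences: 6

6


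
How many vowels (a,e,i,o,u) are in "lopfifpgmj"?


Input: lopfifpgmj
Checking each character:
  'l' at position 0: consonant
  'o' at position 1: vowel (running total: 1)
  'p' at position 2: consonant
  'f' at position 3: consonant
  'i' at position 4: vowel (running total: 2)
  'f' at position 5: consonant
  'p' at position 6: consonant
  'g' at position 7: consonant
  'm' at position 8: consonant
  'j' at position 9: consonant
Total vowels: 2

2


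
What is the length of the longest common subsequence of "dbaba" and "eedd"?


LCS of "dbaba" and "eedd"
DP table:
           e    e    d    d
      0    0    0    0    0
  d   0    0    0    1    1
  b   0    0    0    1    1
  a   0    0    0    1    1
  b   0    0    0    1    1
  a   0    0    0    1    1
LCS length = dp[5][4] = 1

1


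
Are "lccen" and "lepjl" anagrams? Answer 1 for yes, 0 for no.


Strings: "lccen", "lepjl"
Sorted first:  cceln
Sorted second: ejllp
Differ at position 0: 'c' vs 'e' => not anagrams

0


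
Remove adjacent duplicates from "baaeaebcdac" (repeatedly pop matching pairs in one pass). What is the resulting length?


Input: baaeaebcdac
Stack-based adjacent duplicate removal:
  Read 'b': push. Stack: b
  Read 'a': push. Stack: ba
  Read 'a': matches stack top 'a' => pop. Stack: b
  Read 'e': push. Stack: be
  Read 'a': push. Stack: bea
  Read 'e': push. Stack: beae
  Read 'b': push. Stack: beaeb
  Read 'c': push. Stack: beaebc
  Read 'd': push. Stack: beaebcd
  Read 'a': push. Stack: beaebcda
  Read 'c': push. Stack: beaebcdac
Final stack: "beaebcdac" (length 9)

9


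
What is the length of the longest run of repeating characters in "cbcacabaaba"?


Input: "cbcacabaaba"
Scanning for longest run:
  Position 1 ('b'): new char, reset run to 1
  Position 2 ('c'): new char, reset run to 1
  Position 3 ('a'): new char, reset run to 1
  Position 4 ('c'): new char, reset run to 1
  Position 5 ('a'): new char, reset run to 1
  Position 6 ('b'): new char, reset run to 1
  Position 7 ('a'): new char, reset run to 1
  Position 8 ('a'): continues run of 'a', length=2
  Position 9 ('b'): new char, reset run to 1
  Position 10 ('a'): new char, reset run to 1
Longest run: 'a' with length 2

2


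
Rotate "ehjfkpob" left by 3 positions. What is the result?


Input: "ehjfkpob", rotate left by 3
First 3 characters: "ehj"
Remaining characters: "fkpob"
Concatenate remaining + first: "fkpob" + "ehj" = "fkpobehj"

fkpobehj


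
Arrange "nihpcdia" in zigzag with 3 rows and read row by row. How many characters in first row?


Zigzag "nihpcdia" into 3 rows:
Placing characters:
  'n' => row 0
  'i' => row 1
  'h' => row 2
  'p' => row 1
  'c' => row 0
  'd' => row 1
  'i' => row 2
  'a' => row 1
Rows:
  Row 0: "nc"
  Row 1: "ipda"
  Row 2: "hi"
First row length: 2

2


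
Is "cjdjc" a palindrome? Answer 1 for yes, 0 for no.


Input: cjdjc
Reversed: cjdjc
  Compare pos 0 ('c') with pos 4 ('c'): match
  Compare pos 1 ('j') with pos 3 ('j'): match
Result: palindrome

1


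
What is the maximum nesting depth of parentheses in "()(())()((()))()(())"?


Input: "()(())()((()))()(())"
Tracking depth:
  Position 0 '(': depth becomes 1
  Position 1 ')': depth becomes 0
  Position 2 '(': depth becomes 1
  Position 3 '(': depth becomes 2
  Position 4 ')': depth becomes 1
  Position 5 ')': depth becomes 0
  Position 6 '(': depth becomes 1
  Position 7 ')': depth becomes 0
  Position 8 '(': depth becomes 1
  Position 9 '(': depth becomes 2
  Position 10 '(': depth becomes 3
  Position 11 ')': depth becomes 2
  Position 12 ')': depth becomes 1
  Position 13 ')': depth becomes 0
  Position 14 '(': depth becomes 1
  Position 15 ')': depth becomes 0
  Position 16 '(': depth becomes 1
  Position 17 '(': depth becomes 2
  Position 18 ')': depth becomes 1
  Position 19 ')': depth becomes 0
Maximum depth reached: 3

3


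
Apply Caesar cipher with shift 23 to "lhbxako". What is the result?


Caesar cipher: shift "lhbxako" by 23
  'l' (pos 11) + 23 = pos 8 = 'i'
  'h' (pos 7) + 23 = pos 4 = 'e'
  'b' (pos 1) + 23 = pos 24 = 'y'
  'x' (pos 23) + 23 = pos 20 = 'u'
  'a' (pos 0) + 23 = pos 23 = 'x'
  'k' (pos 10) + 23 = pos 7 = 'h'
  'o' (pos 14) + 23 = pos 11 = 'l'
Result: ieyuxhl

ieyuxhl


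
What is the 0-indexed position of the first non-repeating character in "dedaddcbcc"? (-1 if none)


Input: dedaddcbcc
Character frequencies:
  'a': 1
  'b': 1
  'c': 3
  'd': 4
  'e': 1
Scanning left to right for freq == 1:
  Position 0 ('d'): freq=4, skip
  Position 1 ('e'): unique! => answer = 1

1


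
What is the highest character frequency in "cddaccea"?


Input: cddaccea
Character counts:
  'a': 2
  'c': 3
  'd': 2
  'e': 1
Maximum frequency: 3

3


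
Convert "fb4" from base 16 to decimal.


Input: "fb4" in base 16
Positional expansion:
  Digit 'f' (value 15) x 16^2 = 3840
  Digit 'b' (value 11) x 16^1 = 176
  Digit '4' (value 4) x 16^0 = 4
Sum = 4020

4020


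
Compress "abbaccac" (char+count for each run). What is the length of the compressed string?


Input: abbaccac
Runs:
  'a' x 1 => "a1"
  'b' x 2 => "b2"
  'a' x 1 => "a1"
  'c' x 2 => "c2"
  'a' x 1 => "a1"
  'c' x 1 => "c1"
Compressed: "a1b2a1c2a1c1"
Compressed length: 12

12


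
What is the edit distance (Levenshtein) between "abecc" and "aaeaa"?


Computing edit distance: "abecc" -> "aaeaa"
DP table:
           a    a    e    a    a
      0    1    2    3    4    5
  a   1    0    1    2    3    4
  b   2    1    1    2    3    4
  e   3    2    2    1    2    3
  c   4    3    3    2    2    3
  c   5    4    4    3    3    3
Edit distance = dp[5][5] = 3

3


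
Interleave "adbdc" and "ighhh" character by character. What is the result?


Interleaving "adbdc" and "ighhh":
  Position 0: 'a' from first, 'i' from second => "ai"
  Position 1: 'd' from first, 'g' from second => "dg"
  Position 2: 'b' from first, 'h' from second => "bh"
  Position 3: 'd' from first, 'h' from second => "dh"
  Position 4: 'c' from first, 'h' from second => "ch"
Result: aidgbhdhch

aidgbhdhch


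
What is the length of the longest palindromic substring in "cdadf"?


Input: "cdadf"
Checking substrings for palindromes:
  [1:4] "dad" (len 3) => palindrome
Longest palindromic substring: "dad" with length 3

3


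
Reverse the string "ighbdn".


Input: ighbdn
Reading characters right to left:
  Position 5: 'n'
  Position 4: 'd'
  Position 3: 'b'
  Position 2: 'h'
  Position 1: 'g'
  Position 0: 'i'
Reversed: ndbhgi

ndbhgi


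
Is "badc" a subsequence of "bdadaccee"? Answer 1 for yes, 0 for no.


Check if "badc" is a subsequence of "bdadaccee"
Greedy scan:
  Position 0 ('b'): matches sub[0] = 'b'
  Position 1 ('d'): no match needed
  Position 2 ('a'): matches sub[1] = 'a'
  Position 3 ('d'): matches sub[2] = 'd'
  Position 4 ('a'): no match needed
  Position 5 ('c'): matches sub[3] = 'c'
  Position 6 ('c'): no match needed
  Position 7 ('e'): no match needed
  Position 8 ('e'): no match needed
All 4 characters matched => is a subsequence

1


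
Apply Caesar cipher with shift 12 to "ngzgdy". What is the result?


Caesar cipher: shift "ngzgdy" by 12
  'n' (pos 13) + 12 = pos 25 = 'z'
  'g' (pos 6) + 12 = pos 18 = 's'
  'z' (pos 25) + 12 = pos 11 = 'l'
  'g' (pos 6) + 12 = pos 18 = 's'
  'd' (pos 3) + 12 = pos 15 = 'p'
  'y' (pos 24) + 12 = pos 10 = 'k'
Result: zslspk

zslspk


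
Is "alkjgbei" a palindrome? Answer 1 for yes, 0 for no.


Input: alkjgbei
Reversed: iebgjkla
  Compare pos 0 ('a') with pos 7 ('i'): MISMATCH
  Compare pos 1 ('l') with pos 6 ('e'): MISMATCH
  Compare pos 2 ('k') with pos 5 ('b'): MISMATCH
  Compare pos 3 ('j') with pos 4 ('g'): MISMATCH
Result: not a palindrome

0


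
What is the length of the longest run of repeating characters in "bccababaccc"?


Input: "bccababaccc"
Scanning for longest run:
  Position 1 ('c'): new char, reset run to 1
  Position 2 ('c'): continues run of 'c', length=2
  Position 3 ('a'): new char, reset run to 1
  Position 4 ('b'): new char, reset run to 1
  Position 5 ('a'): new char, reset run to 1
  Position 6 ('b'): new char, reset run to 1
  Position 7 ('a'): new char, reset run to 1
  Position 8 ('c'): new char, reset run to 1
  Position 9 ('c'): continues run of 'c', length=2
  Position 10 ('c'): continues run of 'c', length=3
Longest run: 'c' with length 3

3


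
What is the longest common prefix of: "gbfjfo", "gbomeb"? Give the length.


Words: gbfjfo, gbomeb
  Position 0: all 'g' => match
  Position 1: all 'b' => match
  Position 2: ('f', 'o') => mismatch, stop
LCP = "gb" (length 2)

2
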